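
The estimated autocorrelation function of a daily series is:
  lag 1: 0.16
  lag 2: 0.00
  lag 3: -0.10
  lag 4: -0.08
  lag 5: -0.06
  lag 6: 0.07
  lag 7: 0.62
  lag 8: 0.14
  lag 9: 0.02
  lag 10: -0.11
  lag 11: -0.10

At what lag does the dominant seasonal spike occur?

7

The largest autocorrelation is r_7 = 0.62; the remaining lags stay at or below 0.16.
The dominant spike at lag 7 indicates a seasonal period of 7.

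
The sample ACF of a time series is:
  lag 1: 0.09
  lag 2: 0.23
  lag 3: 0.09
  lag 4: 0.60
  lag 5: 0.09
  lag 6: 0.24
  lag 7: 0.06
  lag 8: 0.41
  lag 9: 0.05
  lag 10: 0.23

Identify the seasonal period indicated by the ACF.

4

The largest autocorrelation is r_4 = 0.60, with a weaker echo at lag 8 (0.41); the remaining lags stay at or below 0.24.
The dominant spike at lag 4 indicates a seasonal period of 4.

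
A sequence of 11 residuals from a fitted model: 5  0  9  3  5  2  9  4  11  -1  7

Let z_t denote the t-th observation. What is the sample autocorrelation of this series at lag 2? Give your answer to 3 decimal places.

Mean z̄ = (5 + 0 + 9 + 3 + 5 + 2 + 9 + 4 + 11 − 1 + 7)/11 = 4.9091
Numerator Σ_{t=1}^{9}(z_t−z̄)(z_{t+2}−z̄) = 61.7107
Denominator Σ(z_t−z̄)² = 146.9091
r_2 = 61.7107 / 146.9091 = 0.420

0.420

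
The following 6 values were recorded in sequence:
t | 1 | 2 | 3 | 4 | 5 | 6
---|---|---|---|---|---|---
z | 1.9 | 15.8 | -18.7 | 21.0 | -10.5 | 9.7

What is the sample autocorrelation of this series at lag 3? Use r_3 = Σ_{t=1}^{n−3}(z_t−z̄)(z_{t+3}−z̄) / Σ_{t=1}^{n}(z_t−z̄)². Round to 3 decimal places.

Mean z̄ = (1.9 + 15.8 − 18.7 + 21.0 − 10.5 + 9.7)/6 = 3.2000
Deviations from mean: -1.3000, 12.6000, -21.9000, 17.8000, -13.7000, 6.5000
Numerator Σ_{t=1}^{3}(z_t−z̄)(z_{t+3}−z̄) = -338.1100
Denominator Σ(z_t−z̄)² = 1186.8400
r_3 = -338.1100 / 1186.8400 = -0.285

-0.285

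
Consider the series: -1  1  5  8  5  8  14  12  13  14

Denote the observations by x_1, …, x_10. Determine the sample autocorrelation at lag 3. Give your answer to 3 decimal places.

0.174

Mean x̄ = (-1 + 1 + 5 + 8 + 5 + 8 + 14 + 12 + 13 + 14)/10 = 7.9000
Numerator Σ_{t=1}^{7}(x_t−x̄)(x_{t+3}−x̄) = 45.2700
Denominator Σ(x_t−x̄)² = 260.9000
r_3 = 45.2700 / 260.9000 = 0.174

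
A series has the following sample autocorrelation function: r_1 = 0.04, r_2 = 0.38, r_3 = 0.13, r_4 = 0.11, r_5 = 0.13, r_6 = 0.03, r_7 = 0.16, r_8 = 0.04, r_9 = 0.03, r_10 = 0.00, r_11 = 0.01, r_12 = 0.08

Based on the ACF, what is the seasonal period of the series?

The largest autocorrelation is r_2 = 0.38; the remaining lags stay at or below 0.16.
The dominant spike at lag 2 indicates a seasonal period of 2.

2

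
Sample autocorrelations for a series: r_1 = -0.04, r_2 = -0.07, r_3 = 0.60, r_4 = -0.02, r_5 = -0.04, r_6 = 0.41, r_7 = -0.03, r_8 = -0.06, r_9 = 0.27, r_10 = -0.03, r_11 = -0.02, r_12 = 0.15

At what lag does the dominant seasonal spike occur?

3

The largest autocorrelation is r_3 = 0.60, with weaker echoes at lags 6 (0.41), 9 (0.27) and 12 (0.15); the remaining lags stay at or below -0.02.
The dominant spike at lag 3 indicates a seasonal period of 3.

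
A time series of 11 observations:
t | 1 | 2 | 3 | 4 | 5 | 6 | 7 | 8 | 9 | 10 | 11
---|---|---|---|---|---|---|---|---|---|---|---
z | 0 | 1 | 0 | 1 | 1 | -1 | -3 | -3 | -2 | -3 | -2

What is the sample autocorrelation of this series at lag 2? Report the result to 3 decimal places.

0.357

Mean z̄ = (0 + 1 + 0 + 1 + 1 − 1 − 3 − 3 − 2 − 3 − 2)/11 = -1.0000
Numerator Σ_{t=1}^{9}(z_t−z̄)(z_{t+2}−z̄) = 10.0000
Denominator Σ(z_t−z̄)² = 28.0000
r_2 = 10.0000 / 28.0000 = 0.357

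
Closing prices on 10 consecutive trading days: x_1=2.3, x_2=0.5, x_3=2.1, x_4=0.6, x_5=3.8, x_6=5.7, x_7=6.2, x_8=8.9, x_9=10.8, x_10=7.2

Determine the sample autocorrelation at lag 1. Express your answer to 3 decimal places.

Mean x̄ = (2.3 + 0.5 + 2.1 + 0.6 + 3.8 + 5.7 + 6.2 + 8.9 + 10.8 + 7.2)/10 = 4.8100
Numerator Σ_{t=1}^{9}(x_t−x̄)(x_{t+1}−x̄) = 82.9979
Denominator Σ(x_t−x̄)² = 112.0090
r_1 = 82.9979 / 112.0090 = 0.741

0.741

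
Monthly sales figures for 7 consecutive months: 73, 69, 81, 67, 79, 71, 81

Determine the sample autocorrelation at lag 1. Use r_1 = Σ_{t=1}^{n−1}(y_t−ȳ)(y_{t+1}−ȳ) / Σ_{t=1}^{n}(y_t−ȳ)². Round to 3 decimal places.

-0.724

Mean ȳ = (73 + 69 + 81 + 67 + 79 + 71 + 81)/7 = 74.4286
Deviations from mean: -1.4286, -5.4286, 6.5714, -7.4286, 4.5714, -3.4286, 6.5714
Σ(y_t−ȳ)(y_{t+1}−ȳ) = (7.7551) + (-35.6735) + (-48.8163) + (-33.9592) + (-15.6735) + (-22.5306) = -148.8980
Denominator Σ(y_t−ȳ)² = 205.7143
r_1 = -148.8980 / 205.7143 = -0.724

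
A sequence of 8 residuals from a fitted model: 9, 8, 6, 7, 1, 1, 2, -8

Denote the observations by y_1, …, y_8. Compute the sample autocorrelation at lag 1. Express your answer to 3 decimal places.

Mean ȳ = (9 + 8 + 6 + 7 + 1 + 1 + 2 − 8)/8 = 3.2500
Σ(y_t−ȳ)(y_{t+1}−ȳ) = (27.3125) + (13.0625) + (10.3125) + (-8.4375) + (5.0625) + (2.8125) + (14.0625) = 64.1875
Denominator Σ(y_t−ȳ)² = 215.5000
r_1 = 64.1875 / 215.5000 = 0.298

0.298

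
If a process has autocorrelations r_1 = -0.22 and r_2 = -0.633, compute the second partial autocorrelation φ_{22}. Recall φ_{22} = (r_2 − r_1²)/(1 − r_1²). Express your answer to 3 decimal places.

φ_{22} = (r_2 − r_1²) / (1 − r_1²)
r_1² = (-0.22)² = 0.0484
Numerator = -0.633 − 0.0484 = -0.6814; denominator = 1 − 0.0484 = 0.9516
φ_{22} = -0.6814 / 0.9516 = -0.716

-0.716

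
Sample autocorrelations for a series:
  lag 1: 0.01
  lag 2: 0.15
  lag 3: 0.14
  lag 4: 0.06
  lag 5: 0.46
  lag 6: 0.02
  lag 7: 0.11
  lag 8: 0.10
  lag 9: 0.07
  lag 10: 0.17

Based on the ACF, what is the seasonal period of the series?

5

The largest autocorrelation is r_5 = 0.46, with a weaker echo at lag 10 (0.17); the remaining lags stay at or below 0.15.
The dominant spike at lag 5 indicates a seasonal period of 5.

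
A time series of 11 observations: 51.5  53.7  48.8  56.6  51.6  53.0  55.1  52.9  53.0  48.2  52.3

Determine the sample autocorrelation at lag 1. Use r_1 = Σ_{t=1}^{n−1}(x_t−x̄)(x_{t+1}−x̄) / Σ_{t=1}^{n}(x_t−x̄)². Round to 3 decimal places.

Mean x̄ = (51.5 + 53.7 + 48.8 + 56.6 + 51.6 + 53.0 + 55.1 + 52.9 + 53.0 + 48.2 + 52.3)/11 = 52.4273
Numerator Σ_{t=1}^{10}(x_t−x̄)(x_{t+1}−x̄) = -23.6762
Denominator Σ(x_t−x̄)² = 59.6418
r_1 = -23.6762 / 59.6418 = -0.397

-0.397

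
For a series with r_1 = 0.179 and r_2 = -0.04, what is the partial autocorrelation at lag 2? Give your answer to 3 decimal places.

φ_{22} = (r_2 − r_1²) / (1 − r_1²)
r_1² = (0.179)² = 0.032041
Numerator = -0.04 − 0.0320 = -0.0720; denominator = 1 − 0.0320 = 0.9680
φ_{22} = -0.0720 / 0.9680 = -0.074

-0.074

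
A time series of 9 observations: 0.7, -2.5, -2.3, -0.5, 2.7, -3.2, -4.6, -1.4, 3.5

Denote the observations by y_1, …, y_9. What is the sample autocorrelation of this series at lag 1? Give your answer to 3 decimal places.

0.013

Mean ȳ = (0.7 − 2.5 − 2.3 − 0.5 + 2.7 − 3.2 − 4.6 − 1.4 + 3.5)/9 = -0.8444
Numerator Σ_{t=1}^{8}(y_t−ȳ)(y_{t+1}−ȳ) = 0.7425
Denominator Σ(y_t−ȳ)² = 58.7622
r_1 = 0.7425 / 58.7622 = 0.013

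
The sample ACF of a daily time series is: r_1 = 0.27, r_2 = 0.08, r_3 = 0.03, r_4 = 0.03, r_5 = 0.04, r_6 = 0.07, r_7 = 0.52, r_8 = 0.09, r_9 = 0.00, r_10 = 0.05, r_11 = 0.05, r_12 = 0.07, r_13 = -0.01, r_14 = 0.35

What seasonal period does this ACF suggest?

The largest autocorrelation is r_7 = 0.52, with a weaker echo at lag 14 (0.35); the remaining lags stay at or below 0.27. The elevated value at lag 1 (0.27), dropping to 0.08 at lag 2, reflects decaying short-term dependence rather than seasonality.
The dominant spike at lag 7 indicates a seasonal period of 7.

7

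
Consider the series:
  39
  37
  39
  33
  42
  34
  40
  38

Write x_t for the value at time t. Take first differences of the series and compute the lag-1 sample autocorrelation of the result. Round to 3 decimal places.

First differences Δx: -2, 2, -6, 9, -8, 6, -2
Mean of differences = -0.1429
Numerator Σ(Δx_t−Δx̄)(Δx_{t+1}−Δx̄) = -201.5918
Denominator Σ(Δx_t−Δx̄)² = 228.8571
r_1(Δx) = -201.5918 / 228.8571 = -0.881

-0.881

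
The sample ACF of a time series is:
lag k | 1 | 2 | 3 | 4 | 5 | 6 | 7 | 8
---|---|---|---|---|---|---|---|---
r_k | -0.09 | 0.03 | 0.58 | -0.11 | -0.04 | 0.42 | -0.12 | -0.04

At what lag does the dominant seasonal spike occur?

The largest autocorrelation is r_3 = 0.58, with a weaker echo at lag 6 (0.42); the remaining lags stay at or below 0.03.
The dominant spike at lag 3 indicates a seasonal period of 3.

3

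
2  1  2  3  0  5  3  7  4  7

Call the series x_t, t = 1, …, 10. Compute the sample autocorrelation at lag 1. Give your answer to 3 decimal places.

0.108

Mean x̄ = (2 + 1 + 2 + 3 + 0 + 5 + 3 + 7 + 4 + 7)/10 = 3.4000
Numerator Σ_{t=1}^{9}(x_t−x̄)(x_{t+1}−x̄) = 5.4400
Denominator Σ(x_t−x̄)² = 50.4000
r_1 = 5.4400 / 50.4000 = 0.108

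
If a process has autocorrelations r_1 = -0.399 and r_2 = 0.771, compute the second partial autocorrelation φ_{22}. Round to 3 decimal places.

φ_{22} = (r_2 − r_1²) / (1 − r_1²)
r_1² = (-0.399)² = 0.159201
Numerator = 0.771 − 0.1592 = 0.6118; denominator = 1 − 0.1592 = 0.8408
φ_{22} = 0.6118 / 0.8408 = 0.728

0.728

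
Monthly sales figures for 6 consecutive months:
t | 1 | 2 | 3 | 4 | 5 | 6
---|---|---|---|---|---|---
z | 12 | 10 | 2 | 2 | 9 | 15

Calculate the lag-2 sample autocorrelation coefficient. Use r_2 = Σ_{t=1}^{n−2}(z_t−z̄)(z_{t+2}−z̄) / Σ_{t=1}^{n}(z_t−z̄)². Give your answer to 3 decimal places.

Mean z̄ = (12 + 10 + 2 + 2 + 9 + 15)/6 = 8.3333
Deviations from mean: 3.6667, 1.6667, -6.3333, -6.3333, 0.6667, 6.6667
Numerator Σ_{t=1}^{4}(z_t−z̄)(z_{t+2}−z̄) = -80.2222
Denominator Σ(z_t−z̄)² = 141.3333
r_2 = -80.2222 / 141.3333 = -0.568

-0.568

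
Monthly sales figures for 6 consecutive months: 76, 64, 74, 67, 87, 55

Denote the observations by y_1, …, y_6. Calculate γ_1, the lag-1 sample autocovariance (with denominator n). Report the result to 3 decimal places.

-64.042

Mean ȳ = (76 + 64 + 74 + 67 + 87 + 55)/6 = 70.5000
Σ_{t=1}^{5}(y_t−ȳ)(y_{t+1}−ȳ) = -384.2500
γ_1 = -384.2500 / 6 = -64.042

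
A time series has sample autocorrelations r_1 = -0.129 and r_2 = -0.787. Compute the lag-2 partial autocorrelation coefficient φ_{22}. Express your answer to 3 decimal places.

-0.817

φ_{22} = (r_2 − r_1²) / (1 − r_1²)
r_1² = (-0.129)² = 0.016641
Numerator = -0.787 − 0.0166 = -0.8036; denominator = 1 − 0.0166 = 0.9834
φ_{22} = -0.8036 / 0.9834 = -0.817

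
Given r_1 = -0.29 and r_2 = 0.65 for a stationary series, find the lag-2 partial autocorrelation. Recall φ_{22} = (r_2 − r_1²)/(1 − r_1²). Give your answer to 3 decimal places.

φ_{22} = (r_2 − r_1²) / (1 − r_1²)
r_1² = (-0.29)² = 0.0841
Numerator = 0.65 − 0.0841 = 0.5659; denominator = 1 − 0.0841 = 0.9159
φ_{22} = 0.5659 / 0.9159 = 0.618

0.618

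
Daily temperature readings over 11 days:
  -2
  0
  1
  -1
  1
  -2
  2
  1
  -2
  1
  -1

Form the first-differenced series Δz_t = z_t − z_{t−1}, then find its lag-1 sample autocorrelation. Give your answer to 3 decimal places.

First differences Δz: 2, 1, -2, 2, -3, 4, -1, -3, 3, -2
Mean of differences = 0.1000
Numerator Σ(Δz_t−Δz̄)(Δz_{t+1}−Δz̄) = -38.1100
Denominator Σ(Δz_t−Δz̄)² = 60.9000
r_1(Δz) = -38.1100 / 60.9000 = -0.626

-0.626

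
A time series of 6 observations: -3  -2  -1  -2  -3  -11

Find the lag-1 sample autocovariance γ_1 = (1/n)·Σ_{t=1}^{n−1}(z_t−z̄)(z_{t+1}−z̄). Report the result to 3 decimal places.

Mean z̄ = (-3 − 2 − 1 − 2 − 3 − 11)/6 = -3.6667
Σ_{t=1}^{5}(z_t−z̄)(z_{t+1}−z̄) = 6.2222
γ_1 = 6.2222 / 6 = 1.037

1.037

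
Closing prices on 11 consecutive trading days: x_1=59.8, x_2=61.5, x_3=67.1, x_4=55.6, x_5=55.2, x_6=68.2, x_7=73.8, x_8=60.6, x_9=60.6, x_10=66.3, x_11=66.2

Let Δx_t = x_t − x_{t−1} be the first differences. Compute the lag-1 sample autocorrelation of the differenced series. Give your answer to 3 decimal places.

-0.106

First differences Δx: 1.7, 5.6, -11.5, -0.4, 13.0, 5.6, -13.2, 0.0, 5.7, -0.1
Mean of differences = 0.6400
Numerator Σ(Δx_t−Δx̄)(Δx_{t+1}−Δx̄) = -60.6516
Denominator Σ(Δx_t−Δx̄)² = 569.6640
r_1(Δx) = -60.6516 / 569.6640 = -0.106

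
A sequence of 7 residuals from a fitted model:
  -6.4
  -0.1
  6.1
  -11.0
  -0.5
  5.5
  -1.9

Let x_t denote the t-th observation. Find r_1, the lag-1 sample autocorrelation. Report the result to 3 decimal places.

-0.341

Mean x̄ = (-6.4 − 0.1 + 6.1 − 11.0 − 0.5 + 5.5 − 1.9)/7 = -1.1857
Deviations from mean: -5.2143, 1.0857, 7.2857, -9.8143, 0.6857, 6.6857, -0.7143
Numerator Σ_{t=1}^{6}(x_t−x̄)(x_{t+1}−x̄) = -76.1759
Denominator Σ(x_t−x̄)² = 223.4486
r_1 = -76.1759 / 223.4486 = -0.341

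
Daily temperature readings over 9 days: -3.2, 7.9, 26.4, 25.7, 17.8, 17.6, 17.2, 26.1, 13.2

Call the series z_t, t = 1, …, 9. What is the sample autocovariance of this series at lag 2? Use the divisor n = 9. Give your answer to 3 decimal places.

-26.944

Mean z̄ = (-3.2 + 7.9 + 26.4 + 25.7 + 17.8 + 17.6 + 17.2 + 26.1 + 13.2)/9 = 16.5222
Σ_{t=1}^{7}(z_t−z̄)(z_{t+2}−z̄) = -242.4943
γ_2 = -242.4943 / 9 = -26.944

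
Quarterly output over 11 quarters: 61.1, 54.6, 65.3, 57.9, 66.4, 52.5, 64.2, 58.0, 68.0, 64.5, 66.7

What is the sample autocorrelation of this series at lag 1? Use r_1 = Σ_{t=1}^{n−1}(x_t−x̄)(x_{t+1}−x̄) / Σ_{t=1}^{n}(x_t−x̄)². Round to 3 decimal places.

Mean x̄ = (61.1 + 54.6 + 65.3 + 57.9 + 66.4 + 52.5 + 64.2 + 58.0 + 68.0 + 64.5 + 66.7)/11 = 61.7455
Numerator Σ_{t=1}^{10}(x_t−x̄)(x_{t+1}−x̄) = -119.8248
Denominator Σ(x_t−x̄)² = 277.3473
r_1 = -119.8248 / 277.3473 = -0.432

-0.432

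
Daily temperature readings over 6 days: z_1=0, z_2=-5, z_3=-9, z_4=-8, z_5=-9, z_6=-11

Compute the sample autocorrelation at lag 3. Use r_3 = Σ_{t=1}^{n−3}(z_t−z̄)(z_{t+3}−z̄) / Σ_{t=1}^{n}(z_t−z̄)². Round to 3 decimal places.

-0.038

Mean z̄ = (0 − 5 − 9 − 8 − 9 − 11)/6 = -7.0000
Σ(z_t−z̄)(z_{t+3}−z̄) = (-7.0000) + (-4.0000) + (8.0000) = -3.0000
Denominator Σ(z_t−z̄)² = 78.0000
r_3 = -3.0000 / 78.0000 = -0.038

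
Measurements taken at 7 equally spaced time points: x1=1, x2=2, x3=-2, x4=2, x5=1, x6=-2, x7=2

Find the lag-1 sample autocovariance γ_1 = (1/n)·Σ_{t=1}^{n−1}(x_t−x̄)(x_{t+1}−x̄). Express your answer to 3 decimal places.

-1.557

Mean x̄ = (1 + 2 − 2 + 2 + 1 − 2 + 2)/7 = 0.5714
Σ_{t=1}^{6}(x_t−x̄)(x_{t+1}−x̄) = -10.8980
γ_1 = -10.8980 / 7 = -1.557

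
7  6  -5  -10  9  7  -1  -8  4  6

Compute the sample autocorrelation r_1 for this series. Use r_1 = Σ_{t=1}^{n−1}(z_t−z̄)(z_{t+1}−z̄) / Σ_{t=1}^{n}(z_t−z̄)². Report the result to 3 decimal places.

Mean z̄ = (7 + 6 − 5 − 10 + 9 + 7 − 1 − 8 + 4 + 6)/10 = 1.5000
Numerator Σ_{t=1}^{9}(z_t−z̄)(z_{t+1}−z̄) = 22.7500
Denominator Σ(z_t−z̄)² = 434.5000
r_1 = 22.7500 / 434.5000 = 0.052

0.052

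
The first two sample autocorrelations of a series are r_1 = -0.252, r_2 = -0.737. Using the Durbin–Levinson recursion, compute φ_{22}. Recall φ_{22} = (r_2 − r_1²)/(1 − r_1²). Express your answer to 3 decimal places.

φ_{22} = (r_2 − r_1²) / (1 − r_1²)
r_1² = (-0.252)² = 0.063504
Numerator = -0.737 − 0.0635 = -0.8005; denominator = 1 − 0.0635 = 0.9365
φ_{22} = -0.8005 / 0.9365 = -0.855

-0.855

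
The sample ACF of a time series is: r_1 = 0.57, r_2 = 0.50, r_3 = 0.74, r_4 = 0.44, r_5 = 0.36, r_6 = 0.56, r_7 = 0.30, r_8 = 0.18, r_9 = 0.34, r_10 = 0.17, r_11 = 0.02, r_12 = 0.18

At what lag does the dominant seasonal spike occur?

The largest autocorrelation is r_3 = 0.74; the remaining lags stay at or below 0.57. The elevated value at lag 1 (0.57), dropping to 0.50 at lag 2, reflects decaying short-term dependence rather than seasonality.
The dominant spike at lag 3 indicates a seasonal period of 3.

3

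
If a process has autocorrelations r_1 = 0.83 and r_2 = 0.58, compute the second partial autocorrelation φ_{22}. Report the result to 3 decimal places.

-0.350

φ_{22} = (r_2 − r_1²) / (1 − r_1²)
r_1² = (0.83)² = 0.6889
Numerator = 0.58 − 0.6889 = -0.1089; denominator = 1 − 0.6889 = 0.3111
φ_{22} = -0.1089 / 0.3111 = -0.350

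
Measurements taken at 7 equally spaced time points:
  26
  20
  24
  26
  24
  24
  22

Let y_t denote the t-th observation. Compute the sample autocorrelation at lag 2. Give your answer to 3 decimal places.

-0.277

Mean ȳ = (26 + 20 + 24 + 26 + 24 + 24 + 22)/7 = 23.7143
Deviations from mean: 2.2857, -3.7143, 0.2857, 2.2857, 0.2857, 0.2857, -1.7143
Numerator Σ_{t=1}^{5}(y_t−ȳ)(y_{t+2}−ȳ) = -7.5918
Denominator Σ(y_t−ȳ)² = 27.4286
r_2 = -7.5918 / 27.4286 = -0.277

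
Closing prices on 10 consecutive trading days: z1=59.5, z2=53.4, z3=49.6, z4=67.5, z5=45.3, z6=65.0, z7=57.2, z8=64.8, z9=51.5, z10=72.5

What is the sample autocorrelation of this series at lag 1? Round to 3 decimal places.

-0.582

Mean z̄ = (59.5 + 53.4 + 49.6 + 67.5 + 45.3 + 65.0 + 57.2 + 64.8 + 51.5 + 72.5)/10 = 58.6300
Numerator Σ_{t=1}^{9}(z_t−z̄)(z_{t+1}−z̄) = -401.3859
Denominator Σ(z_t−z̄)² = 689.9210
r_1 = -401.3859 / 689.9210 = -0.582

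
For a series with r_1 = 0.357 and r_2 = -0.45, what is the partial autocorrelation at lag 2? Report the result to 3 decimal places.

-0.662

φ_{22} = (r_2 − r_1²) / (1 − r_1²)
r_1² = (0.357)² = 0.127449
Numerator = -0.45 − 0.1274 = -0.5774; denominator = 1 − 0.1274 = 0.8726
φ_{22} = -0.5774 / 0.8726 = -0.662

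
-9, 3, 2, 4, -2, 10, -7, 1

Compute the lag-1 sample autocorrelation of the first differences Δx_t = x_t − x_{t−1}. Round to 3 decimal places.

-0.638

First differences Δx: 12, -1, 2, -6, 12, -17, 8
Mean of differences = 1.4286
Numerator Σ(Δx_t−Δx̄)(Δx_{t+1}−Δx̄) = -425.7551
Denominator Σ(Δx_t−Δx̄)² = 667.7143
r_1(Δx) = -425.7551 / 667.7143 = -0.638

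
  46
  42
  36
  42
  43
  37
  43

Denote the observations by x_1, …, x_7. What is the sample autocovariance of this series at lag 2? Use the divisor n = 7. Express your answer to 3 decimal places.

-4.799

Mean x̄ = (46 + 42 + 36 + 42 + 43 + 37 + 43)/7 = 41.2857
Σ_{t=1}^{5}(x_t−x̄)(x_{t+2}−x̄) = -33.5918
γ_2 = -33.5918 / 7 = -4.799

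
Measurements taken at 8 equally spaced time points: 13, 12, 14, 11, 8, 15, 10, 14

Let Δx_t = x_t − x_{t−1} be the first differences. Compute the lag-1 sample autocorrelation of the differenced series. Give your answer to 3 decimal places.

-0.662

First differences Δx: -1, 2, -3, -3, 7, -5, 4
Mean of differences = 0.1429
Numerator Σ(Δx_t−Δx̄)(Δx_{t+1}−Δx̄) = -74.7347
Denominator Σ(Δx_t−Δx̄)² = 112.8571
r_1(Δx) = -74.7347 / 112.8571 = -0.662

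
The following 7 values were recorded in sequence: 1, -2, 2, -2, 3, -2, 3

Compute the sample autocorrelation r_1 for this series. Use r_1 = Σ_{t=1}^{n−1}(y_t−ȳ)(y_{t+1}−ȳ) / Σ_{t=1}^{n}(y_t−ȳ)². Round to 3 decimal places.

Mean ȳ = (1 − 2 + 2 − 2 + 3 − 2 + 3)/7 = 0.4286
Σ(y_t−ȳ)(y_{t+1}−ȳ) = (-1.3878) + (-3.8163) + (-3.8163) + (-6.2449) + (-6.2449) + (-6.2449) = -27.7551
Denominator Σ(y_t−ȳ)² = 33.7143
r_1 = -27.7551 / 33.7143 = -0.823

-0.823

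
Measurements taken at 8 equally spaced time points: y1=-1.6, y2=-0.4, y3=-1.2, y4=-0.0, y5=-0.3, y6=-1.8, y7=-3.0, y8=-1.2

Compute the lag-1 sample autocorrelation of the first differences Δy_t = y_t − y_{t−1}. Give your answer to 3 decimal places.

First differences Δy: 1.2, -0.8, 1.2, -0.3, -1.5, -1.2, 1.8
Mean of differences = 0.0571
Numerator Σ(Δy_t−Δȳ)(Δy_{t+1}−Δȳ) = -2.0447
Denominator Σ(Δy_t−Δȳ)² = 10.5171
r_1(Δy) = -2.0447 / 10.5171 = -0.194

-0.194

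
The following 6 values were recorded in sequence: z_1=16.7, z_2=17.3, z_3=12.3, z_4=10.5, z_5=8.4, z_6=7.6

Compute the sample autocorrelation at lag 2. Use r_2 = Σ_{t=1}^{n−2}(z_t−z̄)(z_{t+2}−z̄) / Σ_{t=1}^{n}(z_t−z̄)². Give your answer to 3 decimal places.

-0.011

Mean z̄ = (16.7 + 17.3 + 12.3 + 10.5 + 8.4 + 7.6)/6 = 12.1333
Deviations from mean: 4.5667, 5.1667, 0.1667, -1.6333, -3.7333, -4.5333
Σ(z_t−z̄)(z_{t+2}−z̄) = (0.7611) + (-8.4389) + (-0.6222) + (7.4044) = -0.8956
Denominator Σ(z_t−z̄)² = 84.7333
r_2 = -0.8956 / 84.7333 = -0.011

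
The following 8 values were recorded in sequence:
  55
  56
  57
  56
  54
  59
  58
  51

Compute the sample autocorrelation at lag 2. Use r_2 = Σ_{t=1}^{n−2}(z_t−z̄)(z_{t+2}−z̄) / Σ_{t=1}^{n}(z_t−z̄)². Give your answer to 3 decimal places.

-0.497

Mean z̄ = (55 + 56 + 57 + 56 + 54 + 59 + 58 + 51)/8 = 55.7500
Deviations from mean: -0.7500, 0.2500, 1.2500, 0.2500, -1.7500, 3.2500, 2.2500, -4.7500
Σ(z_t−z̄)(z_{t+2}−z̄) = (-0.9375) + (0.0625) + (-2.1875) + (0.8125) + (-3.9375) + (-15.4375) = -21.6250
Denominator Σ(z_t−z̄)² = 43.5000
r_2 = -21.6250 / 43.5000 = -0.497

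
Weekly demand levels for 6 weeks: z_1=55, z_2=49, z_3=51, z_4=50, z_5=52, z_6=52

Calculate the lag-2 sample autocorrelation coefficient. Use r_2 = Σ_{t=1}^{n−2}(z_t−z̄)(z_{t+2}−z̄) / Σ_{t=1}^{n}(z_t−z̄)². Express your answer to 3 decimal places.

Mean z̄ = (55 + 49 + 51 + 50 + 52 + 52)/6 = 51.5000
Σ(z_t−z̄)(z_{t+2}−z̄) = (-1.7500) + (3.7500) + (-0.2500) + (-0.7500) = 1.0000
Denominator Σ(z_t−z̄)² = 21.5000
r_2 = 1.0000 / 21.5000 = 0.047

0.047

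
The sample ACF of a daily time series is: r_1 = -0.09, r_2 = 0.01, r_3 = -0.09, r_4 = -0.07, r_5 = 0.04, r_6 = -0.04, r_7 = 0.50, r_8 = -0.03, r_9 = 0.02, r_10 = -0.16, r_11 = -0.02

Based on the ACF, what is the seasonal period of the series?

The largest autocorrelation is r_7 = 0.50; the remaining lags stay at or below 0.04.
The dominant spike at lag 7 indicates a seasonal period of 7.

7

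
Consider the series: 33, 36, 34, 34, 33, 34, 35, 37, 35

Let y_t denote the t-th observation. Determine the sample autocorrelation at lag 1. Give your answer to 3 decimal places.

Mean ȳ = (33 + 36 + 34 + 34 + 33 + 34 + 35 + 37 + 35)/9 = 34.5556
Numerator Σ_{t=1}^{8}(y_t−ȳ)(y_{t+1}−ȳ) = 0.9136
Denominator Σ(y_t−ȳ)² = 14.2222
r_1 = 0.9136 / 14.2222 = 0.064

0.064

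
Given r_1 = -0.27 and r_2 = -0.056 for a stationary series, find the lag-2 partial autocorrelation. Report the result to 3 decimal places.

φ_{22} = (r_2 − r_1²) / (1 − r_1²)
r_1² = (-0.27)² = 0.0729
Numerator = -0.056 − 0.0729 = -0.1289; denominator = 1 − 0.0729 = 0.9271
φ_{22} = -0.1289 / 0.9271 = -0.139

-0.139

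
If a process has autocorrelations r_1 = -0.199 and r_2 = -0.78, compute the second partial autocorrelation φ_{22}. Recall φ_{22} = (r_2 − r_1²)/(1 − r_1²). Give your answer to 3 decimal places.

φ_{22} = (r_2 − r_1²) / (1 − r_1²)
r_1² = (-0.199)² = 0.039601
Numerator = -0.78 − 0.0396 = -0.8196; denominator = 1 − 0.0396 = 0.9604
φ_{22} = -0.8196 / 0.9604 = -0.853

-0.853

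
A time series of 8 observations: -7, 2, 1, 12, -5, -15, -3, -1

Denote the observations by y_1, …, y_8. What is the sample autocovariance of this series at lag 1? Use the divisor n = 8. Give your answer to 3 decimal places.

5.375

Mean ȳ = (-7 + 2 + 1 + 12 − 5 − 15 − 3 − 1)/8 = -2.0000
Σ_{t=1}^{7}(y_t−ȳ)(y_{t+1}−ȳ) = 43.0000
γ_1 = 43.0000 / 8 = 5.375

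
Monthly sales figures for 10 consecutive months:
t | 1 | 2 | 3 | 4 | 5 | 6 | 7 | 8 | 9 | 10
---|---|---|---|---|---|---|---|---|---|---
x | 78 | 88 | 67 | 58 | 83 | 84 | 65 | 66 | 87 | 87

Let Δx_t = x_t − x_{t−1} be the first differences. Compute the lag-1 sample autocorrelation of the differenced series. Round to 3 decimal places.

-0.117

First differences Δx: 10, -21, -9, 25, 1, -19, 1, 21, 0
Mean of differences = 1.0000
Numerator Σ(Δx_t−Δx̄)(Δx_{t+1}−Δx̄) = -238.0000
Denominator Σ(Δx_t−Δx̄)² = 2042.0000
r_1(Δx) = -238.0000 / 2042.0000 = -0.117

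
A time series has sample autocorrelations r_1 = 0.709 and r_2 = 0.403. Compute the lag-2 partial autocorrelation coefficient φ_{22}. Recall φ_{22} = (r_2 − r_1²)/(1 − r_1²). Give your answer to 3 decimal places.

-0.200

φ_{22} = (r_2 − r_1²) / (1 − r_1²)
r_1² = (0.709)² = 0.502681
Numerator = 0.403 − 0.5027 = -0.0997; denominator = 1 − 0.5027 = 0.4973
φ_{22} = -0.0997 / 0.4973 = -0.200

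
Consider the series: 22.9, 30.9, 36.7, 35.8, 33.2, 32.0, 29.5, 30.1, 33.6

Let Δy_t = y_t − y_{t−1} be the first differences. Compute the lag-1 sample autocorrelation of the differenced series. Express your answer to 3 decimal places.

0.445

First differences Δy: 8.0, 5.8, -0.9, -2.6, -1.2, -2.5, 0.6, 3.5
Mean of differences = 1.3375
Numerator Σ(Δy_t−Δȳ)(Δy_{t+1}−Δȳ) = 49.5211
Denominator Σ(Δy_t−Δȳ)² = 111.1988
r_1(Δy) = 49.5211 / 111.1988 = 0.445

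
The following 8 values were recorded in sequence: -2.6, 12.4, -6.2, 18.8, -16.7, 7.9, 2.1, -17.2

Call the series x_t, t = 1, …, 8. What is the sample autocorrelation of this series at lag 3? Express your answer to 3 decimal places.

0.018

Mean x̄ = (-2.6 + 12.4 − 6.2 + 18.8 − 16.7 + 7.9 + 2.1 − 17.2)/8 = -0.1875
Σ(x_t−x̄)(x_{t+3}−x̄) = (-45.8073) + (-207.8511) + (-48.6261) + (43.4339) + (280.9189) = 22.0683
Denominator Σ(x_t−x̄)² = 1193.6688
r_3 = 22.0683 / 1193.6688 = 0.018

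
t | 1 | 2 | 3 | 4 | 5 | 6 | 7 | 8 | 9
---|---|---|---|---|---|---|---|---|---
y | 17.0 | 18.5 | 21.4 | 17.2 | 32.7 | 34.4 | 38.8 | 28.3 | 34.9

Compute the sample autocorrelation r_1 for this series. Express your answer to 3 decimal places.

0.486

Mean ȳ = (17.0 + 18.5 + 21.4 + 17.2 + 32.7 + 34.4 + 38.8 + 28.3 + 34.9)/9 = 27.0222
Numerator Σ_{t=1}^{8}(y_t−ȳ)(y_{t+1}−ȳ) = 286.6784
Denominator Σ(y_t−ȳ)² = 590.2356
r_1 = 286.6784 / 590.2356 = 0.486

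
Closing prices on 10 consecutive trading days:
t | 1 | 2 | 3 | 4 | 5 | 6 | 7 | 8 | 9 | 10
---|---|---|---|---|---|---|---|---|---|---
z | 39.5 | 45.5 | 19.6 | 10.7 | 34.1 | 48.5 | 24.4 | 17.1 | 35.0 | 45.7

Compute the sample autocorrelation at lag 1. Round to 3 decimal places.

0.108

Mean z̄ = (39.5 + 45.5 + 19.6 + 10.7 + 34.1 + 48.5 + 24.4 + 17.1 + 35.0 + 45.7)/10 = 32.0100
Numerator Σ_{t=1}^{9}(z_t−z̄)(z_{t+1}−z̄) = 172.3409
Denominator Σ(z_t−z̄)² = 1599.0690
r_1 = 172.3409 / 1599.0690 = 0.108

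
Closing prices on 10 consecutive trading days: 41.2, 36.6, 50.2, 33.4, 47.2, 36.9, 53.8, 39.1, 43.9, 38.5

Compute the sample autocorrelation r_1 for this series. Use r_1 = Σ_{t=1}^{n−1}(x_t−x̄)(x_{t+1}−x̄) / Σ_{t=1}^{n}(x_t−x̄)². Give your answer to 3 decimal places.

Mean x̄ = (41.2 + 36.6 + 50.2 + 33.4 + 47.2 + 36.9 + 53.8 + 39.1 + 43.9 + 38.5)/10 = 42.0800
Numerator Σ_{t=1}^{9}(x_t−x̄)(x_{t+1}−x̄) = -288.6944
Denominator Σ(x_t−x̄)² = 387.4960
r_1 = -288.6944 / 387.4960 = -0.745

-0.745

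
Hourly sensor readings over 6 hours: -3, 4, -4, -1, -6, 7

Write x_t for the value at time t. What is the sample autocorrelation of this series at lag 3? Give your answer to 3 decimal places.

Mean x̄ = (-3 + 4 − 4 − 1 − 6 + 7)/6 = -0.5000
Deviations from mean: -2.5000, 4.5000, -3.5000, -0.5000, -5.5000, 7.5000
Σ(x_t−x̄)(x_{t+3}−x̄) = (1.2500) + (-24.7500) + (-26.2500) = -49.7500
Denominator Σ(x_t−x̄)² = 125.5000
r_3 = -49.7500 / 125.5000 = -0.396

-0.396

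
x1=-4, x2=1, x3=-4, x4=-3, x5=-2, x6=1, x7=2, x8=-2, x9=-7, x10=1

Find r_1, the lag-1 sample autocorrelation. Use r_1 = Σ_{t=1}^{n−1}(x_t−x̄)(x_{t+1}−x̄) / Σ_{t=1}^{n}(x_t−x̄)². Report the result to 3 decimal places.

Mean x̄ = (-4 + 1 − 4 − 3 − 2 + 1 + 2 − 2 − 7 + 1)/10 = -1.7000
Numerator Σ_{t=1}^{9}(x_t−x̄)(x_{t+1}−x̄) = -13.6900
Denominator Σ(x_t−x̄)² = 76.1000
r_1 = -13.6900 / 76.1000 = -0.180

-0.180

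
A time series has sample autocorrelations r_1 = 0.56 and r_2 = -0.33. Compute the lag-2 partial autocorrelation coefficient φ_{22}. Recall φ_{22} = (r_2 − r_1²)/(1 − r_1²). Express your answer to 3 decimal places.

φ_{22} = (r_2 − r_1²) / (1 − r_1²)
r_1² = (0.56)² = 0.3136
Numerator = -0.33 − 0.3136 = -0.6436; denominator = 1 − 0.3136 = 0.6864
φ_{22} = -0.6436 / 0.6864 = -0.938

-0.938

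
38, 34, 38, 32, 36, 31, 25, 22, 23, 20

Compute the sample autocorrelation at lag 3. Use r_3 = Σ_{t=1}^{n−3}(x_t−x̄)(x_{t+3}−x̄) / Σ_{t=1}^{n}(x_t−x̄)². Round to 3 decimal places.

0.079

Mean x̄ = (38 + 34 + 38 + 32 + 36 + 31 + 25 + 22 + 23 + 20)/10 = 29.9000
Σ(x_t−x̄)(x_{t+3}−x̄) = (17.0100) + (25.0100) + (8.9100) + (-10.2900) + (-48.1900) + (-7.5900) + (48.5100) = 33.3700
Denominator Σ(x_t−x̄)² = 422.9000
r_3 = 33.3700 / 422.9000 = 0.079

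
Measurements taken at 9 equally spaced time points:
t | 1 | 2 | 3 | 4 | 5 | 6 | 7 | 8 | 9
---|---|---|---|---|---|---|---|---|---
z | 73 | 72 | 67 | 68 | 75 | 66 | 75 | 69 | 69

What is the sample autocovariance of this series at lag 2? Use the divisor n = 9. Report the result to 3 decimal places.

Mean z̄ = (73 + 72 + 67 + 68 + 75 + 66 + 75 + 69 + 69)/9 = 70.4444
Σ_{t=1}^{7}(z_t−z̄)(z_{t+2}−z̄) = 3.1605
γ_2 = 3.1605 / 9 = 0.351

0.351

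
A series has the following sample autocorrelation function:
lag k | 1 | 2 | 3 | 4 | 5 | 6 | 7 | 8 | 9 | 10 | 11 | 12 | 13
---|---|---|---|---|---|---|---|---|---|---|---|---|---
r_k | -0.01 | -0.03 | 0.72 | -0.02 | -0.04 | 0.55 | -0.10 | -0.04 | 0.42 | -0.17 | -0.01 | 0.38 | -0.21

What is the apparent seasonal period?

The largest autocorrelation is r_3 = 0.72, with weaker echoes at lags 6 (0.55), 9 (0.42) and 12 (0.38); the remaining lags stay at or below -0.01.
The dominant spike at lag 3 indicates a seasonal period of 3.

3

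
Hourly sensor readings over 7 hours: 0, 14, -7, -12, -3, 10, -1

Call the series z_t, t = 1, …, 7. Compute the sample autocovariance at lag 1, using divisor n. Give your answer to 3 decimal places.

Mean z̄ = (0 + 14 − 7 − 12 − 3 + 10 − 1)/7 = 0.1429
Σ_{t=1}^{6}(z_t−z̄)(z_{t+1}−z̄) = -18.3061
γ_1 = -18.3061 / 7 = -2.615

-2.615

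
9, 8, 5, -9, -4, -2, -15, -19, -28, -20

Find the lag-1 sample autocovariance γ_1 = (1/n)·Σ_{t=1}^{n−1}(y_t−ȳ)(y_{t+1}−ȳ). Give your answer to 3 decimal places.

98.175

Mean ȳ = (9 + 8 + 5 − 9 − 4 − 2 − 15 − 19 − 28 − 20)/10 = -7.5000
Σ_{t=1}^{9}(y_t−ȳ)(y_{t+1}−ȳ) = 981.7500
γ_1 = 981.7500 / 10 = 98.175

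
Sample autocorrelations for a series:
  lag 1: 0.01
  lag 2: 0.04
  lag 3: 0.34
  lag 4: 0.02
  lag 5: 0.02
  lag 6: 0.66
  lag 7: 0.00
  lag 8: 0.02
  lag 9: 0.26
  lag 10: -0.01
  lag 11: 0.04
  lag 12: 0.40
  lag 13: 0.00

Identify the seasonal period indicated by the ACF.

The largest autocorrelation is r_6 = 0.66, with a weaker echo at lag 12 (0.40); the remaining lags stay at or below 0.34.
The dominant spike at lag 6 indicates a seasonal period of 6.

6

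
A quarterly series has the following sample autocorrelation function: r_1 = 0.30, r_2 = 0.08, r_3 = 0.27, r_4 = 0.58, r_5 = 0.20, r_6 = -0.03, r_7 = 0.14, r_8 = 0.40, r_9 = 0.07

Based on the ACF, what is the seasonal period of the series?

The largest autocorrelation is r_4 = 0.58, with a weaker echo at lag 8 (0.40); the remaining lags stay at or below 0.30. The elevated value at lag 1 (0.30), dropping to 0.08 at lag 2, reflects decaying short-term dependence rather than seasonality.
The dominant spike at lag 4 indicates a seasonal period of 4.

4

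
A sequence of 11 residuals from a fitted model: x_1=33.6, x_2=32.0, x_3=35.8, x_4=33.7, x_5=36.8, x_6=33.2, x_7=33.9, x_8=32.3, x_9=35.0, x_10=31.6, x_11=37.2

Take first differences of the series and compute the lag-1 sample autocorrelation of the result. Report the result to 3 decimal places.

First differences Δx: -1.6, 3.8, -2.1, 3.1, -3.6, 0.7, -1.6, 2.7, -3.4, 5.6
Mean of differences = 0.3600
Numerator Σ(Δx_t−Δx̄)(Δx_{t+1}−Δx̄) = -67.8956
Denominator Σ(Δx_t−Δx̄)² = 95.9440
r_1(Δx) = -67.8956 / 95.9440 = -0.708

-0.708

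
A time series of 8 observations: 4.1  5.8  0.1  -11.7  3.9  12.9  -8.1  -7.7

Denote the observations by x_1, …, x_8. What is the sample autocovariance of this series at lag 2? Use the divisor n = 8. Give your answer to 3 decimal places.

-43.559

Mean x̄ = (4.1 + 5.8 + 0.1 − 11.7 + 3.9 + 12.9 − 8.1 − 7.7)/8 = -0.0875
Σ_{t=1}^{6}(x_t−x̄)(x_{t+2}−x̄) = -348.4703
γ_2 = -348.4703 / 8 = -43.559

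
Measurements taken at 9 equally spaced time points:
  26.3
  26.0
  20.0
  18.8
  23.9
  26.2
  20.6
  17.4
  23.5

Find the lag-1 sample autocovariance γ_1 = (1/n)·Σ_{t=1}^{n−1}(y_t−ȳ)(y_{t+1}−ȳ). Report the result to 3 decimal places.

Mean ȳ = (26.3 + 26.0 + 20.0 + 18.8 + 23.9 + 26.2 + 20.6 + 17.4 + 23.5)/9 = 22.5222
Σ_{t=1}^{8}(y_t−ȳ)(y_{t+1}−ȳ) = 11.4617
γ_1 = 11.4617 / 9 = 1.274

1.274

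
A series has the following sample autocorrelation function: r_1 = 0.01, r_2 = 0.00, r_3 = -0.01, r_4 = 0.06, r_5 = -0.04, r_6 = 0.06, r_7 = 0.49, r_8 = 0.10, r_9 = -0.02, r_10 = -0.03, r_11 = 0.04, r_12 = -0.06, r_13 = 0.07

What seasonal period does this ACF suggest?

7

The largest autocorrelation is r_7 = 0.49; the remaining lags stay at or below 0.10.
The dominant spike at lag 7 indicates a seasonal period of 7.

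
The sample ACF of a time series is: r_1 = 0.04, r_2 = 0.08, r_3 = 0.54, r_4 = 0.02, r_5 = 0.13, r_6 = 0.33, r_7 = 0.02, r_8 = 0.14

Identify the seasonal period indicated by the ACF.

The largest autocorrelation is r_3 = 0.54, with a weaker echo at lag 6 (0.33); the remaining lags stay at or below 0.14.
The dominant spike at lag 3 indicates a seasonal period of 3.

3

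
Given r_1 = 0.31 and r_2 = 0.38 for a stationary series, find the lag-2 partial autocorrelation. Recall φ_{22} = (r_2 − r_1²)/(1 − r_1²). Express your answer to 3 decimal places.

0.314

φ_{22} = (r_2 − r_1²) / (1 − r_1²)
r_1² = (0.31)² = 0.0961
Numerator = 0.38 − 0.0961 = 0.2839; denominator = 1 − 0.0961 = 0.9039
φ_{22} = 0.2839 / 0.9039 = 0.314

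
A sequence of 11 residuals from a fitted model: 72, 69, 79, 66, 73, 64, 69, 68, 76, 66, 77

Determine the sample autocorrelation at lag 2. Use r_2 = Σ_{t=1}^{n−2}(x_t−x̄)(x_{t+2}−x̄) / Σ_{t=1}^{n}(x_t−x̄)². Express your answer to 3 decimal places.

0.491

Mean x̄ = (72 + 69 + 79 + 66 + 73 + 64 + 69 + 68 + 76 + 66 + 77)/11 = 70.8182
Numerator Σ_{t=1}^{9}(x_t−x̄)(x_{t+2}−x̄) = 120.5702
Denominator Σ(x_t−x̄)² = 245.6364
r_2 = 120.5702 / 245.6364 = 0.491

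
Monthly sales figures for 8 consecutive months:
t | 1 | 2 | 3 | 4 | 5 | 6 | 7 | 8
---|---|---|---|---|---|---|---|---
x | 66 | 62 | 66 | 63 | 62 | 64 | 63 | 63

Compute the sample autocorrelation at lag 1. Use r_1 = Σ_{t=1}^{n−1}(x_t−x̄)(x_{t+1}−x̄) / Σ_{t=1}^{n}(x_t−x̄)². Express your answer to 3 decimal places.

-0.483

Mean x̄ = (66 + 62 + 66 + 63 + 62 + 64 + 63 + 63)/8 = 63.6250
Deviations from mean: 2.3750, -1.6250, 2.3750, -0.6250, -1.6250, 0.3750, -0.6250, -0.6250
Σ(x_t−x̄)(x_{t+1}−x̄) = (-3.8594) + (-3.8594) + (-1.4844) + (1.0156) + (-0.6094) + (-0.2344) + (0.3906) = -8.6406
Denominator Σ(x_t−x̄)² = 17.8750
r_1 = -8.6406 / 17.8750 = -0.483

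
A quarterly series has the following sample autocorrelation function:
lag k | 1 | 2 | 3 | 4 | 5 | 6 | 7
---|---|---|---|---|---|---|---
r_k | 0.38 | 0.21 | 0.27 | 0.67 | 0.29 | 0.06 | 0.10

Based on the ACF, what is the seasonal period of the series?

The largest autocorrelation is r_4 = 0.67; the remaining lags stay at or below 0.38. The elevated value at lag 1 (0.38), dropping to 0.21 at lag 2, reflects decaying short-term dependence rather than seasonality.
The dominant spike at lag 4 indicates a seasonal period of 4.

4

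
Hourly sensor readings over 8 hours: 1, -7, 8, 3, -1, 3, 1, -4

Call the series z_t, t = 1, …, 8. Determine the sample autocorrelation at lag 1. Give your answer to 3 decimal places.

Mean z̄ = (1 − 7 + 8 + 3 − 1 + 3 + 1 − 4)/8 = 0.5000
Deviations from mean: 0.5000, -7.5000, 7.5000, 2.5000, -1.5000, 2.5000, 0.5000, -4.5000
Σ(z_t−z̄)(z_{t+1}−z̄) = (-3.7500) + (-56.2500) + (18.7500) + (-3.7500) + (-3.7500) + (1.2500) + (-2.2500) = -49.7500
Denominator Σ(z_t−z̄)² = 148.0000
r_1 = -49.7500 / 148.0000 = -0.336

-0.336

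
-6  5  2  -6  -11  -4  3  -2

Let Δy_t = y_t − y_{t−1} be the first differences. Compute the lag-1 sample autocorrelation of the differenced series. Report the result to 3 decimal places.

0.032

First differences Δy: 11, -3, -8, -5, 7, 7, -5
Mean of differences = 0.5714
Numerator Σ(Δy_t−Δȳ)(Δy_{t+1}−Δȳ) = 10.8163
Denominator Σ(Δy_t−Δȳ)² = 339.7143
r_1(Δy) = 10.8163 / 339.7143 = 0.032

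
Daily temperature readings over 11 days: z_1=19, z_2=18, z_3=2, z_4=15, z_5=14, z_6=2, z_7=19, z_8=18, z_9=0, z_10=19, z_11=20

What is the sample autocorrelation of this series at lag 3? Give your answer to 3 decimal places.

0.591

Mean z̄ = (19 + 18 + 2 + 15 + 14 + 2 + 19 + 18 + 0 + 19 + 20)/11 = 13.2727
Numerator Σ_{t=1}^{8}(z_t−z̄)(z_{t+3}−z̄) = 367.9587
Denominator Σ(z_t−z̄)² = 622.1818
r_3 = 367.9587 / 622.1818 = 0.591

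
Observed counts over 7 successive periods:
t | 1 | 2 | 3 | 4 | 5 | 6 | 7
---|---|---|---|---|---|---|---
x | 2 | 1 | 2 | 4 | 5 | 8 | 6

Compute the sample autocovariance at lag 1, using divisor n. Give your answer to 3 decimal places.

Mean x̄ = (2 + 1 + 2 + 4 + 5 + 8 + 6)/7 = 4.0000
Σ_{t=1}^{6}(x_t−x̄)(x_{t+1}−x̄) = 24.0000
γ_1 = 24.0000 / 7 = 3.429

3.429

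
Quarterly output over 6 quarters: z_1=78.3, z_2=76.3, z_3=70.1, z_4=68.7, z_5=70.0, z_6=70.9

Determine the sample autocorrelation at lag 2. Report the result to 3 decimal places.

Mean z̄ = (78.3 + 76.3 + 70.1 + 68.7 + 70.0 + 70.9)/6 = 72.3833
Deviations from mean: 5.9167, 3.9167, -2.2833, -3.6833, -2.3833, -1.4833
Σ(z_t−z̄)(z_{t+2}−z̄) = (-13.5097) + (-14.4264) + (5.4419) + (5.4636) = -17.0306
Denominator Σ(z_t−z̄)² = 77.0083
r_2 = -17.0306 / 77.0083 = -0.221

-0.221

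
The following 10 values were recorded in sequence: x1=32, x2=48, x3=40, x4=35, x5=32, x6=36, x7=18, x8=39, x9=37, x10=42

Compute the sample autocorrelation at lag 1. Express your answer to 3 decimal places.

Mean x̄ = (32 + 48 + 40 + 35 + 32 + 36 + 18 + 39 + 37 + 42)/10 = 35.9000
Numerator Σ_{t=1}^{9}(x_t−x̄)(x_{t+1}−x̄) = -45.3100
Denominator Σ(x_t−x̄)² = 562.9000
r_1 = -45.3100 / 562.9000 = -0.080

-0.080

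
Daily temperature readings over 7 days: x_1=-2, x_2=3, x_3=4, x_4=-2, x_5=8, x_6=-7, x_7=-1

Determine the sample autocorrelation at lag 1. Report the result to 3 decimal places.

-0.479

Mean x̄ = (-2 + 3 + 4 − 2 + 8 − 7 − 1)/7 = 0.4286
Deviations from mean: -2.4286, 2.5714, 3.5714, -2.4286, 7.5714, -7.4286, -1.4286
Numerator Σ_{t=1}^{6}(x_t−x̄)(x_{t+1}−x̄) = -69.7551
Denominator Σ(x_t−x̄)² = 145.7143
r_1 = -69.7551 / 145.7143 = -0.479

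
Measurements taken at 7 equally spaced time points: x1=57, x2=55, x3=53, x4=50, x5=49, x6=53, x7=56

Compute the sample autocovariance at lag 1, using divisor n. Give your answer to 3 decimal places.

Mean x̄ = (57 + 55 + 53 + 50 + 49 + 53 + 56)/7 = 53.2857
Deviations: 3.7143, 1.7143, -0.2857, -3.2857, -4.2857, -0.2857, 2.7143
Σ_{t=1}^{6}(x_t−x̄)(x_{t+1}−x̄) = 21.3469
γ_1 = 21.3469 / 7 = 3.050

3.050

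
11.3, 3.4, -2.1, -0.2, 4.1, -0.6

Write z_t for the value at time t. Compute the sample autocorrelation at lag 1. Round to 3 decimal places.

0.064

Mean z̄ = (11.3 + 3.4 − 2.1 − 0.2 + 4.1 − 0.6)/6 = 2.6500
Deviations from mean: 8.6500, 0.7500, -4.7500, -2.8500, 1.4500, -3.2500
Σ(z_t−z̄)(z_{t+1}−z̄) = (6.4875) + (-3.5625) + (13.5375) + (-4.1325) + (-4.7125) = 7.6175
Denominator Σ(z_t−z̄)² = 118.7350
r_1 = 7.6175 / 118.7350 = 0.064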